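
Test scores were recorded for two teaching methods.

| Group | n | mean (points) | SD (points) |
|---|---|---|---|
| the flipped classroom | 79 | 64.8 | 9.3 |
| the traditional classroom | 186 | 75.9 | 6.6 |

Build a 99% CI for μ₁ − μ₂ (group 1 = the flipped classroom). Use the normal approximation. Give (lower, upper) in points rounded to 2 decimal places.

Per-group SEs: s₁/√n₁ = 9.3/√79 = 1.0463, s₂/√n₂ = 6.6/√186 = 0.4839.
Unpooled SE of the difference: √(1.09474369 + 0.23415921) = 1.1528.
Margin of error = z* · SE = 2.576 × 1.1528 = 2.9696.
x̄₁ − x̄₂ = 64.8 − 75.9 = -11.1000.
CI: -11.1000 ± 2.9696 = (-14.07, -8.13).

(-14.07, -8.13)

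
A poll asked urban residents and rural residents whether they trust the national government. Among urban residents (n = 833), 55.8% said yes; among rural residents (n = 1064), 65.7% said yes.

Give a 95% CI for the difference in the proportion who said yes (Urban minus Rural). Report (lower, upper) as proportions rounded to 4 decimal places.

The two standard errors are √(0.5580×0.4420/833) = 0.01721 and √(0.6570×0.3430/1064) = 0.01455.
Because the samples are independent, SE_diff = √(0.01721² + 0.01455²) = 0.02254.
Using z* = 1.960 for 95%, ME = 1.960 × 0.02254 = 0.04418.
p̂₁ − p̂₂ = -0.0990; interval -0.0990 ± 0.04418 gives (-0.1432, -0.0548).

(-0.1432, -0.0548)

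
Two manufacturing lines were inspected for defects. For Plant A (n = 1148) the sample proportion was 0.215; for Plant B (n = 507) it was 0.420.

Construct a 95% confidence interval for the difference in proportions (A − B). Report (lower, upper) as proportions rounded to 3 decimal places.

The two standard errors are √(0.2150×0.7850/1148) = 0.01213 and √(0.4200×0.5800/507) = 0.02192.
Because the samples are independent, SE_diff = √(0.01213² + 0.02192²) = 0.02505.
Using z* = 1.960 for 95%, ME = 1.960 × 0.02505 = 0.04910.
p̂₁ − p̂₂ = -0.2050; interval -0.2050 ± 0.04910 gives (-0.254, -0.156).

(-0.254, -0.156)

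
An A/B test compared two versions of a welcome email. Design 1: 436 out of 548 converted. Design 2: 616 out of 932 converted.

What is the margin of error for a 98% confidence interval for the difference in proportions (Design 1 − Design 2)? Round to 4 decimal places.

Sample proportions: 436/548 = 0.7956, 616/932 = 0.6609.
Each SE is √(p̂(1−p̂)/n): √(0.7956·0.2044/548) = 0.01723 and √(0.6609·0.3391/932) = 0.01551.
SE(p̂₁ − p̂₂) = √(SE₁² + SE₂²) = √(0.0002968729 + 0.0002405601) = 0.02318, since the two samples are independent.
At 98% confidence z* = 2.326; margin = 2.326 × 0.02318 = 0.05392.

0.0539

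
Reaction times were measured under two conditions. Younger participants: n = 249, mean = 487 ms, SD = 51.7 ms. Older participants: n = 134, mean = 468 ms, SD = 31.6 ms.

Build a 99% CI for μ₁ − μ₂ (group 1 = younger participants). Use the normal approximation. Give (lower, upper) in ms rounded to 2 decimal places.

SE₁ = s₁/√n₁ = 51.7/√249 = 3.2764; SE₂ = 31.6/√134 = 2.7298.
Independent samples, unequal variances: SE_diff = √(SE₁² + SE₂²) = √(10.73479696 + 7.45180804) = 4.2646.
z* = 2.576, so margin of error = 2.576 × 4.2646 = 10.9856.
Difference in means = 487 − 468 = 19.0000.
19.0000 ± 10.9856 → (8.01, 29.99).

(8.01, 29.99)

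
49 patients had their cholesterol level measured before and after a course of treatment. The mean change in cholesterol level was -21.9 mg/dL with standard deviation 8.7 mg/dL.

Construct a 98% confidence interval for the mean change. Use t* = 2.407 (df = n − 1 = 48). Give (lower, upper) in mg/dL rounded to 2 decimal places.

This is a matched-pairs design, so SE = s_d/√n = 8.7/√49 = 1.2429.
Margin = 2.407 × 1.2429 = 2.9917; the interval is -21.9 ± 2.9917 = (-24.89, -18.91).

(-24.89, -18.91)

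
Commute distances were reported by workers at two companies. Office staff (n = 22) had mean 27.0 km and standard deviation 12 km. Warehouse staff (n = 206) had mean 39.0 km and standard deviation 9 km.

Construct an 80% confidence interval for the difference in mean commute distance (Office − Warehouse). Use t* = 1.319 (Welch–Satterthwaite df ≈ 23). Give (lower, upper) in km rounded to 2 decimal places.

Per-group SEs: s₁/√n₁ = 12/√22 = 2.5584, s₂/√n₂ = 9/√206 = 0.6271.
Unpooled SE of the difference: √(6.54541056 + 0.39325441) = 2.6341.
Margin of error = t* · SE = 1.319 × 2.6341 = 3.4744.
x̄₁ − x̄₂ = 27.0 − 39.0 = -12.0000.
CI: -12.0000 ± 3.4744 = (-15.47, -8.53).

(-15.47, -8.53)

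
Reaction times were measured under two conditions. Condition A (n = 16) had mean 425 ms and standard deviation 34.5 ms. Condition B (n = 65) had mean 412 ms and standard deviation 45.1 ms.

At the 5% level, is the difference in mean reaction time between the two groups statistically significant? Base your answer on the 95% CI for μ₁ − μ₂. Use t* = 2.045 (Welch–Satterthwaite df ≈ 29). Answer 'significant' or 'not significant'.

not significant

SE₁ = s₁/√n₁ = 34.5/√16 = 8.6250; SE₂ = 45.1/√65 = 5.5940.
Independent samples, unequal variances: SE_diff = √(SE₁² + SE₂²) = √(74.390625 + 31.292836) = 10.2802.
t* = 2.045, so margin of error = 2.045 × 10.2802 = 21.0230.
Difference in means = 425 − 412 = 13.0000.
13.0000 ± 21.0230 → (-8.0230, 34.0230).
The interval (-8.0230, 34.0230) contains 0, so the difference is not significant.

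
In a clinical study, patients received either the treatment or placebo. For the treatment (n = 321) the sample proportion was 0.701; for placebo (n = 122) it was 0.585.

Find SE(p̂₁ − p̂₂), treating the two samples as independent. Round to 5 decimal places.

The two standard errors are √(0.7010×0.2990/321) = 0.02555 and √(0.5850×0.4150/122) = 0.04461.
Because the samples are independent, SE_diff = √(0.02555² + 0.04461²) = 0.05141.

0.05141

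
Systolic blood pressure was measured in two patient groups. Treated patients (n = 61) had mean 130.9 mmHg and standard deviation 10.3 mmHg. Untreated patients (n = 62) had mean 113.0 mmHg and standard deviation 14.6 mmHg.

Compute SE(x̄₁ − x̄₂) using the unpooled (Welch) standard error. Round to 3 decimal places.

2.275

Standard errors of each mean: 10.3/√61 = 1.3188 and 14.6/√62 = 1.8542.
SE(x̄₁ − x̄₂) = √(1.3188² + 1.8542²) = 2.2754 for independent samples with unequal variances.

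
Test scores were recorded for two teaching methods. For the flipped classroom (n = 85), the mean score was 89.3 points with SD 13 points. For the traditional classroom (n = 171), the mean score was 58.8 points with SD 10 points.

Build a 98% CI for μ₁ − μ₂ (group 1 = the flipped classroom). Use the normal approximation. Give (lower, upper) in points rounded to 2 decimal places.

Standard errors of each mean: 13/√85 = 1.4100 and 10/√171 = 0.7647.
SE(x̄₁ − x̄₂) = √(1.4100² + 0.7647²) = 1.6040 for independent samples with unequal variances.
With z* = 2.326, the margin is 2.326 × 1.6040 = 3.7309.
x̄₁ − x̄₂ = 89.3 − 58.8 = 30.5000; the interval is 30.5000 ± 3.7309 = (26.77, 34.23).

(26.77, 34.23)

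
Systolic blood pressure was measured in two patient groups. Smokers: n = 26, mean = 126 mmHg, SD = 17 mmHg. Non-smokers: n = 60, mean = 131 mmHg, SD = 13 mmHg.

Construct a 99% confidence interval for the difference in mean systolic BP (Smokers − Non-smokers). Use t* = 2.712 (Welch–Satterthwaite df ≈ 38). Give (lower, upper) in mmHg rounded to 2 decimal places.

SE₁ = s₁/√n₁ = 17/√26 = 3.3340; SE₂ = 13/√60 = 1.6783.
Independent samples, unequal variances: SE_diff = √(SE₁² + SE₂²) = √(11.115556 + 2.81669089) = 3.7326.
t* = 2.712, so margin of error = 2.712 × 3.7326 = 10.1228.
Difference in means = 126 − 131 = -5.0000.
-5.0000 ± 10.1228 → (-15.12, 5.12).

(-15.12, 5.12)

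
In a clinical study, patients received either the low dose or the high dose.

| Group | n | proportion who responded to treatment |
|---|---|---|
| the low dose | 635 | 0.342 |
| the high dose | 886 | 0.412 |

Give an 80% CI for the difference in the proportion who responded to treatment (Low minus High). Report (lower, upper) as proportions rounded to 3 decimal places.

Each SE is √(p̂(1−p̂)/n): √(0.3420·0.6580/635) = 0.01883 and √(0.4120·0.5880/886) = 0.01654.
SE(p̂₁ − p̂₂) = √(SE₁² + SE₂²) = √(0.0003545689 + 0.0002735716) = 0.02506, since the two samples are independent.
At 80% confidence z* = 1.282; margin = 1.282 × 0.02506 = 0.03213.
The difference is 0.3420 − 0.4120 = -0.0700, so the interval is -0.0700 ± 0.03213 = (-0.102, -0.038).

(-0.102, -0.038)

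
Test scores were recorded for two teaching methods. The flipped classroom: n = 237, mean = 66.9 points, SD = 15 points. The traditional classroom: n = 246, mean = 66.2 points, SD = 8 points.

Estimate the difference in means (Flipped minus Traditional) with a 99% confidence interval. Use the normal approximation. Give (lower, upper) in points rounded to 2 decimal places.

(-2.13, 3.53)

Standard errors of each mean: 15/√237 = 0.9744 and 8/√246 = 0.5101.
SE(x̄₁ − x̄₂) = √(0.9744² + 0.5101²) = 1.0998 for independent samples with unequal variances.
With z* = 2.576, the margin is 2.576 × 1.0998 = 2.8331.
x̄₁ − x̄₂ = 66.9 − 66.2 = 0.7000; the interval is 0.7000 ± 2.8331 = (-2.13, 3.53).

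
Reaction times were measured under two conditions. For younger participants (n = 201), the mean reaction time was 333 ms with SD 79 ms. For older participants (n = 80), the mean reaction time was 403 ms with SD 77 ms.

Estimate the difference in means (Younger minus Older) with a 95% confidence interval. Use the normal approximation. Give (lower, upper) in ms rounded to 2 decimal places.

SE₁ = s₁/√n₁ = 79/√201 = 5.5722; SE₂ = 77/√80 = 8.6089.
Independent samples, unequal variances: SE_diff = √(SE₁² + SE₂²) = √(31.04941284 + 74.11315921) = 10.2549.
z* = 1.960, so margin of error = 1.960 × 10.2549 = 20.0996.
Difference in means = 333 − 403 = -70.0000.
-70.0000 ± 20.0996 → (-90.10, -49.90).

(-90.10, -49.90)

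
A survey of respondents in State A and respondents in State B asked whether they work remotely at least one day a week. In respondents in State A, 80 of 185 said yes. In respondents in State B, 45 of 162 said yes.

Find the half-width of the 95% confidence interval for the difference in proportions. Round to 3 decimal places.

0.099

p̂₁ = 80/185 = 0.4324 and p̂₂ = 45/162 = 0.2778.
SE₁ = √(p̂₁(1−p̂₁)/n₁) = √(0.4324·0.5676/185) = 0.03642; SE₂ = √(0.2778·0.7222/162) = 0.03519.
Independent samples: SE of the difference = √(SE₁² + SE₂²) = √(0.0013264164 + 0.0012383361) = 0.05064.
z* for 95% confidence is 1.960, so the margin of error is 1.960 × 0.05064 = 0.09925.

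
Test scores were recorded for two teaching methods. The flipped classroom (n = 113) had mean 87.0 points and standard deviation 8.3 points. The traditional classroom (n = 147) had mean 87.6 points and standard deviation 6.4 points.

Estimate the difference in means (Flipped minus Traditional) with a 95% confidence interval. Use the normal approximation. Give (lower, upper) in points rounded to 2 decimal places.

Per-group SEs: s₁/√n₁ = 8.3/√113 = 0.7808, s₂/√n₂ = 6.4/√147 = 0.5279.
Unpooled SE of the difference: √(0.60964864 + 0.27867841) = 0.9425.
Margin of error = z* · SE = 1.960 × 0.9425 = 1.8473.
x̄₁ − x̄₂ = 87.0 − 87.6 = -0.6000.
CI: -0.6000 ± 1.8473 = (-2.45, 1.25).

(-2.45, 1.25)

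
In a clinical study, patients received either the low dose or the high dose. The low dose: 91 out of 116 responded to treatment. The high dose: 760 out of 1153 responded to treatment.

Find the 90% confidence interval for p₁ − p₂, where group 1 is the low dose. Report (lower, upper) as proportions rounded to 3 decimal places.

(0.058, 0.192)

p̂₁ = 91/116 = 0.7845 and p̂₂ = 760/1153 = 0.6592.
SE₁ = √(p̂₁(1−p̂₁)/n₁) = √(0.7845·0.2155/116) = 0.03818; SE₂ = √(0.6592·0.3408/1153) = 0.01396.
Independent samples: SE of the difference = √(SE₁² + SE₂²) = √(0.0014577124 + 0.0001948816) = 0.04065.
z* for 90% confidence is 1.645, so the margin of error is 1.645 × 0.04065 = 0.06687.
Point estimate p̂₁ − p̂₂ = 0.7845 − 0.6592 = 0.1253.
0.1253 ± 0.06687 → (0.058, 0.192).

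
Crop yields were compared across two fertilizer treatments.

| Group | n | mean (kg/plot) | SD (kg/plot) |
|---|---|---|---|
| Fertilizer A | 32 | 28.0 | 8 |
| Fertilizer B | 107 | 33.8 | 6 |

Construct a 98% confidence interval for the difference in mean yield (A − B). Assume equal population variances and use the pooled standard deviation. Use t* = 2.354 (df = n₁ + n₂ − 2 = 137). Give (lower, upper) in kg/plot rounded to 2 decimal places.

s_p = √[((n₁−1)s₁² + (n₂−1)s₂²)/(n₁+n₂−2)] = √[(31·8² + 106·6²)/137] = 6.5066.
SE = 6.5066·√(1/32 + 1/107) = 1.3110.
With t* = 2.354, margin = 2.354 × 1.3110 = 3.0861.
x̄₁ − x̄₂ = 28.0 − 33.8 = -5.8000; interval -5.8000 ± 3.0861 = (-8.89, -2.71).

(-8.89, -2.71)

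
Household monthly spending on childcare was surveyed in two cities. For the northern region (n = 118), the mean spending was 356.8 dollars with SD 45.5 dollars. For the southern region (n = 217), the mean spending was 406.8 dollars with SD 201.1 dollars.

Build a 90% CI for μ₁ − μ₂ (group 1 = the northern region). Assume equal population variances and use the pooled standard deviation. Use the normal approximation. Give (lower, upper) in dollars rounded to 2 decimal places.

(-80.89, -19.11)

s_p = √[((n₁−1)s₁² + (n₂−1)s₂²)/(n₁+n₂−2)] = √[(117·45.5² + 216·201.1²)/333] = 164.1935.
SE = 164.1935·√(1/118 + 1/217) = 18.7805.
With z* = 1.645, margin = 1.645 × 18.7805 = 30.8939.
x̄₁ − x̄₂ = 356.8 − 406.8 = -50.0000; interval -50.0000 ± 30.8939 = (-80.89, -19.11).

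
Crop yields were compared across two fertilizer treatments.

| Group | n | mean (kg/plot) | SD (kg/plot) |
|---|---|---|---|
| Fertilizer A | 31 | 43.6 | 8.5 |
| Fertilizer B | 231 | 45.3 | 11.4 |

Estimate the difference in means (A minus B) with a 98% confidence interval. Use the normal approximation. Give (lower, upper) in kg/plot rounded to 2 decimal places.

SE₁ = s₁/√n₁ = 8.5/√31 = 1.5266; SE₂ = 11.4/√231 = 0.7501.
Independent samples, unequal variances: SE_diff = √(SE₁² + SE₂²) = √(2.33050756 + 0.56265001) = 1.7009.
z* = 2.326, so margin of error = 2.326 × 1.7009 = 3.9563.
Difference in means = 43.6 − 45.3 = -1.7000.
-1.7000 ± 3.9563 → (-5.66, 2.26).

(-5.66, 2.26)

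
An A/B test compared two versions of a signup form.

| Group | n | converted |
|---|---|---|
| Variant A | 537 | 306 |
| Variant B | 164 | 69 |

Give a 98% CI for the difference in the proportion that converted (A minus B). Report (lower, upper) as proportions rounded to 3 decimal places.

(0.047, 0.252)

p̂₁ = 306/537 = 0.5698 and p̂₂ = 69/164 = 0.4207.
SE₁ = √(p̂₁(1−p̂₁)/n₁) = √(0.5698·0.4302/537) = 0.02137; SE₂ = √(0.4207·0.5793/164) = 0.03855.
Independent samples: SE of the difference = √(SE₁² + SE₂²) = √(0.0004566769 + 0.0014861025) = 0.04408.
z* for 98% confidence is 2.326, so the margin of error is 2.326 × 0.04408 = 0.10253.
Point estimate p̂₁ − p̂₂ = 0.5698 − 0.4207 = 0.1491.
0.1491 ± 0.10253 → (0.047, 0.252).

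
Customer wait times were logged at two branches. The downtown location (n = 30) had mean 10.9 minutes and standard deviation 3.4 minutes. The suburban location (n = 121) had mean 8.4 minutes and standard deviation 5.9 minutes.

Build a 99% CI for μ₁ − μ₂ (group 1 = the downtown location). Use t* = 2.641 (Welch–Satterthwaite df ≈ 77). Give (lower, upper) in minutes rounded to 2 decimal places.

(0.33, 4.67)

Standard errors of each mean: 3.4/√30 = 0.6208 and 5.9/√121 = 0.5364.
SE(x̄₁ − x̄₂) = √(0.6208² + 0.5364²) = 0.8204 for independent samples with unequal variances.
With t* = 2.641, the margin is 2.641 × 0.8204 = 2.1667.
x̄₁ − x̄₂ = 10.9 − 8.4 = 2.5000; the interval is 2.5000 ± 2.1667 = (0.33, 4.67).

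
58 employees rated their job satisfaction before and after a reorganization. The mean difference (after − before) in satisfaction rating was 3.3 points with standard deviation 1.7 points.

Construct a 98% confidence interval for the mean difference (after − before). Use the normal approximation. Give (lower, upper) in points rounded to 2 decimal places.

This is a matched-pairs design, so SE = s_d/√n = 1.7/√58 = 0.2232.
Margin = 2.326 × 0.2232 = 0.5192; the interval is 3.3 ± 0.5192 = (2.78, 3.82).

(2.78, 3.82)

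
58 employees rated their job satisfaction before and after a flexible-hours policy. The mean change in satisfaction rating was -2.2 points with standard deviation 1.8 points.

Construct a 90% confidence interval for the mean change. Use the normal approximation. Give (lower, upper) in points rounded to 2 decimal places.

(-2.59, -1.81)

This is a matched-pairs design, so SE = s_d/√n = 1.8/√58 = 0.2364.
Margin = 1.645 × 0.2364 = 0.3889; the interval is -2.2 ± 0.3889 = (-2.59, -1.81).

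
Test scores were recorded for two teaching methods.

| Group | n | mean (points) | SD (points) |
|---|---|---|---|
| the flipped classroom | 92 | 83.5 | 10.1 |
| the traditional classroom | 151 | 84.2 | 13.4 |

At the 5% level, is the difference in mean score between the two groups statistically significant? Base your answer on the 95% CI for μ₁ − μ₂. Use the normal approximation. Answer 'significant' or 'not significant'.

Standard errors of each mean: 10.1/√92 = 1.0530 and 13.4/√151 = 1.0905.
SE(x̄₁ − x̄₂) = √(1.0530² + 1.0905²) = 1.5159 for independent samples with unequal variances.
With z* = 1.960, the margin is 1.960 × 1.5159 = 2.9712.
x̄₁ − x̄₂ = 83.5 − 84.2 = -0.7000; the interval is -0.7000 ± 2.9712 = (-3.6712, 2.2712).
The interval (-3.6712, 2.2712) contains 0, so the difference is not significant.

not significant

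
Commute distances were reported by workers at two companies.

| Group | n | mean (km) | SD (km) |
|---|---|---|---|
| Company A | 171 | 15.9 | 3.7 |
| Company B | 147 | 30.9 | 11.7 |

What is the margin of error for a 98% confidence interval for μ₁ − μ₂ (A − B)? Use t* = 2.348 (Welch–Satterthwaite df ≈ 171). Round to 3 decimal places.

2.361

SE₁ = s₁/√n₁ = 3.7/√171 = 0.2829; SE₂ = 11.7/√147 = 0.9650.
Independent samples, unequal variances: SE_diff = √(SE₁² + SE₂²) = √(0.08003241 + 0.931225) = 1.0056.
t* = 2.348, so margin of error = 2.348 × 1.0056 = 2.3611.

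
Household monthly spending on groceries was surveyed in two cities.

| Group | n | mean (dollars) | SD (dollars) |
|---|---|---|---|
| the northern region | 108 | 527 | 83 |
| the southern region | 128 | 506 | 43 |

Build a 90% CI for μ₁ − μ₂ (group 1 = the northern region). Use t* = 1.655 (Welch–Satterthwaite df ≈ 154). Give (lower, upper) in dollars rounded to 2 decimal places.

SE₁ = s₁/√n₁ = 83/√108 = 7.9867; SE₂ = 43/√128 = 3.8007.
Independent samples, unequal variances: SE_diff = √(SE₁² + SE₂²) = √(63.78737689 + 14.44532049) = 8.8449.
t* = 1.655, so margin of error = 1.655 × 8.8449 = 14.6383.
Difference in means = 527 − 506 = 21.0000.
21.0000 ± 14.6383 → (6.36, 35.64).

(6.36, 35.64)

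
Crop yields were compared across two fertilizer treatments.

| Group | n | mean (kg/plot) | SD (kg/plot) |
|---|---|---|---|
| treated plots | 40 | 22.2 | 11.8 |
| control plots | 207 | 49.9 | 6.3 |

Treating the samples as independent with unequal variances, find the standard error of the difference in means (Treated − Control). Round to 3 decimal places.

1.916

Standard errors of each mean: 11.8/√40 = 1.8657 and 6.3/√207 = 0.4379.
SE(x̄₁ − x̄₂) = √(1.8657² + 0.4379²) = 1.9164 for independent samples with unequal variances.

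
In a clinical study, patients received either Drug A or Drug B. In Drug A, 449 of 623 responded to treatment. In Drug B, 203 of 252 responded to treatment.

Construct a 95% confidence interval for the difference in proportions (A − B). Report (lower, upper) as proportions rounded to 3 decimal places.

(-0.145, -0.025)

p̂₁ = 449/623 = 0.7207 and p̂₂ = 203/252 = 0.8056.
SE₁ = √(p̂₁(1−p̂₁)/n₁) = √(0.7207·0.2793/623) = 0.01797; SE₂ = √(0.8056·0.1944/252) = 0.02493.
Independent samples: SE of the difference = √(SE₁² + SE₂²) = √(0.0003229209 + 0.0006215049) = 0.03073.
z* for 95% confidence is 1.960, so the margin of error is 1.960 × 0.03073 = 0.06023.
Point estimate p̂₁ − p̂₂ = 0.7207 − 0.8056 = -0.0849.
-0.0849 ± 0.06023 → (-0.145, -0.025).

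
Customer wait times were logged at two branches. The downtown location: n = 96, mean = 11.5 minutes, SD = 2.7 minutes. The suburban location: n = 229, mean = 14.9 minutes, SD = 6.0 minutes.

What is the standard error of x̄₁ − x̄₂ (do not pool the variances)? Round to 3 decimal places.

SE₁ = s₁/√n₁ = 2.7/√96 = 0.2756; SE₂ = 6.0/√229 = 0.3965.
Independent samples, unequal variances: SE_diff = √(SE₁² + SE₂²) = √(0.07595536 + 0.15721225) = 0.4829.

0.483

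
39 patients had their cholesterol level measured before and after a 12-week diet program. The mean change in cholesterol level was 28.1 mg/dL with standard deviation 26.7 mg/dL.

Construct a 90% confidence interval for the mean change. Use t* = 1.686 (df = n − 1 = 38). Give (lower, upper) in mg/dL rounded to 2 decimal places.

(20.89, 35.31)

This is a matched-pairs design, so SE = s_d/√n = 26.7/√39 = 4.2754.
Margin = 1.686 × 4.2754 = 7.2083; the interval is 28.1 ± 7.2083 = (20.89, 35.31).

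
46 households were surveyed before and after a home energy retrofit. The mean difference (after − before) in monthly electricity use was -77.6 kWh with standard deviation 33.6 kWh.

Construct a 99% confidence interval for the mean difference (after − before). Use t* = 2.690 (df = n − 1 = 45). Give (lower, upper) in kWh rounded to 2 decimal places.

(-90.93, -64.27)

This is a matched-pairs design, so SE = s_d/√n = 33.6/√46 = 4.9540.
Margin = 2.690 × 4.9540 = 13.3263; the interval is -77.6 ± 13.3263 = (-90.93, -64.27).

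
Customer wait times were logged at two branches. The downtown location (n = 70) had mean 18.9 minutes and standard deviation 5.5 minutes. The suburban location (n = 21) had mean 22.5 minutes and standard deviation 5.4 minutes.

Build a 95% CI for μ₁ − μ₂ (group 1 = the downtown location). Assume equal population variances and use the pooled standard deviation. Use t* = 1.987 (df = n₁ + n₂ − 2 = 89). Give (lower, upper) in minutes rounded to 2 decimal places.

(-6.31, -0.89)

Pooled variance s_p² = [69·5.5² + 20·5.4²] / (70+21−2) = 30.0051, so s_p = 5.4777.
SE_diff = s_p·√(1/n₁ + 1/n₂) = 5.4777·√(1/70 + 1/21) = 1.3629.
t* = 1.987; margin = 1.987 × 1.3629 = 2.7081.
Difference = 18.9 − 22.5 = -3.6000.
-3.6000 ± 2.7081 → (-6.31, -0.89).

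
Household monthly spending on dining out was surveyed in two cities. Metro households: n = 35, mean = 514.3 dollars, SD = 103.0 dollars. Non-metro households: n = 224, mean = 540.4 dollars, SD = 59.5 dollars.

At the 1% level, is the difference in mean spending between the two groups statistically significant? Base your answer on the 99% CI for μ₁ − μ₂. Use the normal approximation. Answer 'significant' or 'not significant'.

not significant

SE₁ = s₁/√n₁ = 103.0/√35 = 17.4102; SE₂ = 59.5/√224 = 3.9755.
Independent samples, unequal variances: SE_diff = √(SE₁² + SE₂²) = √(303.11506404 + 15.80460025) = 17.8583.
z* = 2.576, so margin of error = 2.576 × 17.8583 = 46.0030.
Difference in means = 514.3 − 540.4 = -26.1000.
-26.1000 ± 46.0030 → (-72.1030, 19.9030).
The interval (-72.1030, 19.9030) contains 0, so the difference is not significant.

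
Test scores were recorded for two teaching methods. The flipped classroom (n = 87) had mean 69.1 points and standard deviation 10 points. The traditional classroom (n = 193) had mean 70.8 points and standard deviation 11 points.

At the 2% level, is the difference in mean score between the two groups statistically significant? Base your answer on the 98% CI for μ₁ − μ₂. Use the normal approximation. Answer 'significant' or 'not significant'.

not significant

Per-group SEs: s₁/√n₁ = 10/√87 = 1.0721, s₂/√n₂ = 11/√193 = 0.7918.
Unpooled SE of the difference: √(1.14939841 + 0.62694724) = 1.3328.
Margin of error = z* · SE = 2.326 × 1.3328 = 3.1001.
x̄₁ − x̄₂ = 69.1 − 70.8 = -1.7000.
CI: -1.7000 ± 3.1001 = (-4.8001, 1.4001).
The interval (-4.8001, 1.4001) contains 0, so the difference is not significant.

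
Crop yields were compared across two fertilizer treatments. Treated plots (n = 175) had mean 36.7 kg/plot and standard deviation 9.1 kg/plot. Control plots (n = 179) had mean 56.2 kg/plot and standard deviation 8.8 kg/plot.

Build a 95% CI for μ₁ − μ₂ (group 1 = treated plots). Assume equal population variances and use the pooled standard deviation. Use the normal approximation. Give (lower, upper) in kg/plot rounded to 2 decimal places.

(-21.36, -17.64)

Pooled variance s_p² = [174·9.1² + 178·8.8²] / (175+179−2) = 80.0945, so s_p = 8.9496.
SE_diff = s_p·√(1/n₁ + 1/n₂) = 8.9496·√(1/175 + 1/179) = 0.9514.
z* = 1.960; margin = 1.960 × 0.9514 = 1.8647.
Difference = 36.7 − 56.2 = -19.5000.
-19.5000 ± 1.8647 → (-21.36, -17.64).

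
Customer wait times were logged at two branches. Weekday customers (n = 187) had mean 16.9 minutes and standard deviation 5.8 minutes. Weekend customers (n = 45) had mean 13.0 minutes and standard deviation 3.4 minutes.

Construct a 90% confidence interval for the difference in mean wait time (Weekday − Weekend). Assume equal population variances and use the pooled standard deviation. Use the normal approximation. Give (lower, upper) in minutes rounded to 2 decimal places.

(2.42, 5.38)

Pooled variance s_p² = [186·5.8² + 44·3.4²] / (187+45−2) = 29.4160, so s_p = 5.4237.
SE_diff = s_p·√(1/n₁ + 1/n₂) = 5.4237·√(1/187 + 1/45) = 0.9006.
z* = 1.645; margin = 1.645 × 0.9006 = 1.4815.
Difference = 16.9 − 13.0 = 3.9000.
3.9000 ± 1.4815 → (2.42, 5.38).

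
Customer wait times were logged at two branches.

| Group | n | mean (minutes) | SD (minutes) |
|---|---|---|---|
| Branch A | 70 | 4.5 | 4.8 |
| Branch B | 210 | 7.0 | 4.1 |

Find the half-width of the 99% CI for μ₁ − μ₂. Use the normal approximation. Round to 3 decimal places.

Per-group SEs: s₁/√n₁ = 4.8/√70 = 0.5737, s₂/√n₂ = 4.1/√210 = 0.2829.
Unpooled SE of the difference: √(0.32913169 + 0.08003241) = 0.6397.
Margin of error = z* · SE = 2.576 × 0.6397 = 1.6479.

1.648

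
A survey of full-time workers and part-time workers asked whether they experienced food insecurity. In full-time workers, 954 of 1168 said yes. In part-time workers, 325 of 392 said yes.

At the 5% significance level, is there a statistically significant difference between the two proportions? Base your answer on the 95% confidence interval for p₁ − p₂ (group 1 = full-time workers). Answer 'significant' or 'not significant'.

p̂₁ = 954/1168 = 0.8168 and p̂₂ = 325/392 = 0.8291.
SE₁ = √(p̂₁(1−p̂₁)/n₁) = √(0.8168·0.1832/1168) = 0.01132; SE₂ = √(0.8291·0.1709/392) = 0.01901.
Independent samples: SE of the difference = √(SE₁² + SE₂²) = √(0.0001281424 + 0.0003613801) = 0.02213.
z* for 95% confidence is 1.960, so the margin of error is 1.960 × 0.02213 = 0.04337.
Point estimate p̂₁ − p̂₂ = 0.8168 − 0.8291 = -0.0123.
-0.0123 ± 0.04337 → (-0.05567, 0.03107).
The interval (-0.05567, 0.03107) contains 0, so the difference is not significant.

not significant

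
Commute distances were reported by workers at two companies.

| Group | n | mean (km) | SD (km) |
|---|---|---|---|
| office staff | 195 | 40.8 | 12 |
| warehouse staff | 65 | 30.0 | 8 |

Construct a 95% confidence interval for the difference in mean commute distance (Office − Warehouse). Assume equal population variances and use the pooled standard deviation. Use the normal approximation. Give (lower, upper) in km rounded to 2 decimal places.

Pooled variance s_p² = [194·12² + 64·8²] / (195+65−2) = 124.1550, so s_p = 11.1425.
SE_diff = s_p·√(1/n₁ + 1/n₂) = 11.1425·√(1/195 + 1/65) = 1.5959.
z* = 1.960; margin = 1.960 × 1.5959 = 3.1280.
Difference = 40.8 − 30.0 = 10.8000.
10.8000 ± 3.1280 → (7.67, 13.93).

(7.67, 13.93)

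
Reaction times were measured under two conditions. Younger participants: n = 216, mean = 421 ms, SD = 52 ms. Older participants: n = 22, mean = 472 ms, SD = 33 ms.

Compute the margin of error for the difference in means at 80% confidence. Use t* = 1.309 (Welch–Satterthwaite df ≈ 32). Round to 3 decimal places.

10.309

Standard errors of each mean: 52/√216 = 3.5382 and 33/√22 = 7.0356.
SE(x̄₁ − x̄₂) = √(3.5382² + 7.0356²) = 7.8752 for independent samples with unequal variances.
With t* = 1.309, the margin is 1.309 × 7.8752 = 10.3086.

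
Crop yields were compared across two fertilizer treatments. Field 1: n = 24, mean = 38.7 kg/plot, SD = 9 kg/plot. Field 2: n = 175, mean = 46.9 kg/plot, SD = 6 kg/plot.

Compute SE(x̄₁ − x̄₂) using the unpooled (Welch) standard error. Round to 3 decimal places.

1.892

Per-group SEs: s₁/√n₁ = 9/√24 = 1.8371, s₂/√n₂ = 6/√175 = 0.4536.
Unpooled SE of the difference: √(3.37493641 + 0.20575296) = 1.8923.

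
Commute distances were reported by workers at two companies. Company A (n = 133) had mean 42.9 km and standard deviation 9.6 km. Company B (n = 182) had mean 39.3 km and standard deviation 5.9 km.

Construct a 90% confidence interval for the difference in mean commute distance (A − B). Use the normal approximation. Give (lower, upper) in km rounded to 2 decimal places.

Standard errors of each mean: 9.6/√133 = 0.8324 and 5.9/√182 = 0.4373.
SE(x̄₁ − x̄₂) = √(0.8324² + 0.4373²) = 0.9403 for independent samples with unequal variances.
With z* = 1.645, the margin is 1.645 × 0.9403 = 1.5468.
x̄₁ − x̄₂ = 42.9 − 39.3 = 3.6000; the interval is 3.6000 ± 1.5468 = (2.05, 5.15).

(2.05, 5.15)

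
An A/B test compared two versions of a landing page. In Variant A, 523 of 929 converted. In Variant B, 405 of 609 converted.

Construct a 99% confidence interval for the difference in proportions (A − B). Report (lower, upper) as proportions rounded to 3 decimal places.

(-0.167, -0.037)

Sample proportions: 523/929 = 0.5630, 405/609 = 0.6650.
Each SE is √(p̂(1−p̂)/n): √(0.5630·0.4370/929) = 0.01627 and √(0.6650·0.3350/609) = 0.01913.
SE(p̂₁ − p̂₂) = √(SE₁² + SE₂²) = √(0.0002647129 + 0.0003659569) = 0.02511, since the two samples are independent.
At 99% confidence z* = 2.576; margin = 2.576 × 0.02511 = 0.06468.
The difference is 0.5630 − 0.6650 = -0.1020, so the interval is -0.1020 ± 0.06468 = (-0.167, -0.037).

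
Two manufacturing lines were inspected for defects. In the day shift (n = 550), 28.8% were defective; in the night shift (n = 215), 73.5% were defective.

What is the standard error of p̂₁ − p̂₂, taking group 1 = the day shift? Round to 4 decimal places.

The two standard errors are √(0.2880×0.7120/550) = 0.01931 and √(0.7350×0.2650/215) = 0.03010.
Because the samples are independent, SE_diff = √(0.01931² + 0.03010²) = 0.03576.

0.0358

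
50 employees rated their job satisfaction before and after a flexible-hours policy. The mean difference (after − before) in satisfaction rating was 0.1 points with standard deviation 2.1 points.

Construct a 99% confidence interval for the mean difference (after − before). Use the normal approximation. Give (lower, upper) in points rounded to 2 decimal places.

(-0.67, 0.87)

Paired design: SE = s_d/√n = 2.1/√50 = 0.2970.
z* = 2.576; margin of error = 2.576 × 0.2970 = 0.7651.
0.1 ± 0.7651 → (-0.67, 0.87).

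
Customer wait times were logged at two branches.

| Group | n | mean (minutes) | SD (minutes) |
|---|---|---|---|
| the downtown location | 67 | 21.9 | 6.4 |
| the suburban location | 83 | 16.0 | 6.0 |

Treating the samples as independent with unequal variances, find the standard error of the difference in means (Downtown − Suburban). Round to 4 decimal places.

Standard errors of each mean: 6.4/√67 = 0.7819 and 6.0/√83 = 0.6586.
SE(x̄₁ − x̄₂) = √(0.7819² + 0.6586²) = 1.0223 for independent samples with unequal variances.

1.0223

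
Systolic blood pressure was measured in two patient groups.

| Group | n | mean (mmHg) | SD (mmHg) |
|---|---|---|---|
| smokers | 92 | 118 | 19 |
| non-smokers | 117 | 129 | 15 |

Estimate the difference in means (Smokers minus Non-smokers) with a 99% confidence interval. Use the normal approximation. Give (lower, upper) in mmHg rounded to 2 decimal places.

SE₁ = s₁/√n₁ = 19/√92 = 1.9809; SE₂ = 15/√117 = 1.3868.
Independent samples, unequal variances: SE_diff = √(SE₁² + SE₂²) = √(3.92396481 + 1.92321424) = 2.4181.
z* = 2.576, so margin of error = 2.576 × 2.4181 = 6.2290.
Difference in means = 118 − 129 = -11.0000.
-11.0000 ± 6.2290 → (-17.23, -4.77).

(-17.23, -4.77)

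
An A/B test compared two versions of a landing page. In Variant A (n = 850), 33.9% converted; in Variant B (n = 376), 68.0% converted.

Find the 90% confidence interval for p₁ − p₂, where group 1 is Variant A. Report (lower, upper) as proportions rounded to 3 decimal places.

(-0.389, -0.293)

Each SE is √(p̂(1−p̂)/n): √(0.3390·0.6610/850) = 0.01624 and √(0.6800·0.3200/376) = 0.02406.
SE(p̂₁ − p̂₂) = √(SE₁² + SE₂²) = √(0.0002637376 + 0.0005788836) = 0.02903, since the two samples are independent.
At 90% confidence z* = 1.645; margin = 1.645 × 0.02903 = 0.04775.
The difference is 0.3390 − 0.6800 = -0.3410, so the interval is -0.3410 ± 0.04775 = (-0.389, -0.293).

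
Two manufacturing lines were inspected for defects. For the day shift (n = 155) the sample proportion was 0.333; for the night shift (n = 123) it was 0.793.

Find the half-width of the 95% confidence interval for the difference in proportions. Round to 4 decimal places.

Each SE is √(p̂(1−p̂)/n): √(0.3330·0.6670/155) = 0.03785 and √(0.7930·0.2070/123) = 0.03653.
SE(p̂₁ − p̂₂) = √(SE₁² + SE₂²) = √(0.0014326225 + 0.0013344409) = 0.05260, since the two samples are independent.
At 95% confidence z* = 1.960; margin = 1.960 × 0.05260 = 0.10310.

0.1031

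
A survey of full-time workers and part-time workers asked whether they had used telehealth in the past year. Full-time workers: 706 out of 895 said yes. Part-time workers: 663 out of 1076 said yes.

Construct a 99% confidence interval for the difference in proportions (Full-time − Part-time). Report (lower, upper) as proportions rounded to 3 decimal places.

(0.121, 0.225)

p̂₁ = 706/895 = 0.7888 and p̂₂ = 663/1076 = 0.6162.
SE₁ = √(p̂₁(1−p̂₁)/n₁) = √(0.7888·0.2112/895) = 0.01364; SE₂ = √(0.6162·0.3838/1076) = 0.01483.
Independent samples: SE of the difference = √(SE₁² + SE₂²) = √(0.0001860496 + 0.0002199289) = 0.02015.
z* for 99% confidence is 2.576, so the margin of error is 2.576 × 0.02015 = 0.05191.
Point estimate p̂₁ − p̂₂ = 0.7888 − 0.6162 = 0.1726.
0.1726 ± 0.05191 → (0.121, 0.225).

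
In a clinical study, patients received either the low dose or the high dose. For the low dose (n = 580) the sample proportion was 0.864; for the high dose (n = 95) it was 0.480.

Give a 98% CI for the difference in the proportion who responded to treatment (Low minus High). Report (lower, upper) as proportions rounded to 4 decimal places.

(0.2603, 0.5077)

The two standard errors are √(0.8640×0.1360/580) = 0.01423 and √(0.4800×0.5200/95) = 0.05126.
Because the samples are independent, SE_diff = √(0.01423² + 0.05126²) = 0.05320.
Using z* = 2.326 for 98%, ME = 2.326 × 0.05320 = 0.12374.
p̂₁ − p̂₂ = 0.3840; interval 0.3840 ± 0.12374 gives (0.2603, 0.5077).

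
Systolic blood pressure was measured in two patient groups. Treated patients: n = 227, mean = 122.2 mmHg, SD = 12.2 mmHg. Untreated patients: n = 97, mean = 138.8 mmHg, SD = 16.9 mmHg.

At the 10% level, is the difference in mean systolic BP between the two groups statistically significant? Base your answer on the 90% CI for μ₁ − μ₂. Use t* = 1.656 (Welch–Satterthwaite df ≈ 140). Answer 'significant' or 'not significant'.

Per-group SEs: s₁/√n₁ = 12.2/√227 = 0.8097, s₂/√n₂ = 16.9/√97 = 1.7159.
Unpooled SE of the difference: √(0.65561409 + 2.94431281) = 1.8973.
Margin of error = t* · SE = 1.656 × 1.8973 = 3.1419.
x̄₁ − x̄₂ = 122.2 − 138.8 = -16.6000.
CI: -16.6000 ± 3.1419 = (-19.7419, -13.4581).
The interval (-19.7419, -13.4581) does not contain 0, so the difference is significant.

significant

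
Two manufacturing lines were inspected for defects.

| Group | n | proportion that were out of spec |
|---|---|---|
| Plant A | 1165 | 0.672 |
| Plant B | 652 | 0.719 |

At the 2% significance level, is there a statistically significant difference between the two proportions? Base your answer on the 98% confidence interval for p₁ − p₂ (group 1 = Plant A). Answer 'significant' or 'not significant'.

The two standard errors are √(0.6720×0.3280/1165) = 0.01375 and √(0.7190×0.2810/652) = 0.01760.
Because the samples are independent, SE_diff = √(0.01375² + 0.01760²) = 0.02233.
Using z* = 2.326 for 98%, ME = 2.326 × 0.02233 = 0.05194.
p̂₁ − p̂₂ = -0.0470; interval -0.0470 ± 0.05194 gives (-0.09894, 0.00494).
The interval (-0.09894, 0.00494) contains 0, so the difference is not significant.

not significant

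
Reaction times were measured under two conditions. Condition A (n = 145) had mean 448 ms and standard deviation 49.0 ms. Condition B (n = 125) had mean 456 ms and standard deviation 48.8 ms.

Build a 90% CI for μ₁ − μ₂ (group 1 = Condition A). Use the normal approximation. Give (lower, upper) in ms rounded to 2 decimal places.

(-17.82, 1.82)

Per-group SEs: s₁/√n₁ = 49.0/√145 = 4.0692, s₂/√n₂ = 48.8/√125 = 4.3648.
Unpooled SE of the difference: √(16.55838864 + 19.05147904) = 5.9674.
Margin of error = z* · SE = 1.645 × 5.9674 = 9.8164.
x̄₁ − x̄₂ = 448 − 456 = -8.0000.
CI: -8.0000 ± 9.8164 = (-17.82, 1.82).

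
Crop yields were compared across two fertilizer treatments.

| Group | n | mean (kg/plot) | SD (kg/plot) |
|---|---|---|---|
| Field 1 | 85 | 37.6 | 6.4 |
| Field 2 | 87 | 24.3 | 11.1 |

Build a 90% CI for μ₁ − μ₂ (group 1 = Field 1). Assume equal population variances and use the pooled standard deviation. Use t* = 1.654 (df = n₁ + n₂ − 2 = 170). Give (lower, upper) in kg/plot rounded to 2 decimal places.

(11.01, 15.59)

s_p = √[((n₁−1)s₁² + (n₂−1)s₂²)/(n₁+n₂−2)] = √[(84·6.4² + 86·11.1²)/170] = 9.0867.
SE = 9.0867·√(1/85 + 1/87) = 1.3858.
With t* = 1.654, margin = 1.654 × 1.3858 = 2.2921.
x̄₁ − x̄₂ = 37.6 − 24.3 = 13.3000; interval 13.3000 ± 2.2921 = (11.01, 15.59).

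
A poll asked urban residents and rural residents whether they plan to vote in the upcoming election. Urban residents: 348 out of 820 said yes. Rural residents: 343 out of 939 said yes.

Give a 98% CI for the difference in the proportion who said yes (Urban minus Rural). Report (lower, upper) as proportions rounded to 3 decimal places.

(0.005, 0.113)

Sample proportions: 348/820 = 0.4244, 343/939 = 0.3653.
Each SE is √(p̂(1−p̂)/n): √(0.4244·0.5756/820) = 0.01726 and √(0.3653·0.6347/939) = 0.01571.
SE(p̂₁ − p̂₂) = √(SE₁² + SE₂²) = √(0.0002979076 + 0.0002468041) = 0.02334, since the two samples are independent.
At 98% confidence z* = 2.326; margin = 2.326 × 0.02334 = 0.05429.
The difference is 0.4244 − 0.3653 = 0.0591, so the interval is 0.0591 ± 0.05429 = (0.005, 0.113).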